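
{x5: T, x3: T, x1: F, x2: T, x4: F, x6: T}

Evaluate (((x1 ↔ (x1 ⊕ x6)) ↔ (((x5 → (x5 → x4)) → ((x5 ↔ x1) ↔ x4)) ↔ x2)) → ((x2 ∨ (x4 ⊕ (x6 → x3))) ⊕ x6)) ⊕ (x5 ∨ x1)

F

Substituting x5=T, x3=T, x1=F, x2=T, x4=F, x6=T:
x1 ⊕ x6 = F ⊕ T = T
x1 ↔ (x1 ⊕ x6) = F ↔ T = F
x5 → x4 = T → F = F
x5 → (x5 → x4) = T → F = F
x5 ↔ x1 = T ↔ F = F
(x5 ↔ x1) ↔ x4 = F ↔ F = T
(x5 → (x5 → x4)) → ((x5 ↔ x1) ↔ x4) = F → T = T
((x5 → (x5 → x4)) → ((x5 ↔ x1) ↔ x4)) ↔ x2 = T ↔ T = T
(x1 ↔ (x1 ⊕ x6)) ↔ (((x5 → (x5 → x4)) → ((x5 ↔ x1) ↔ x4)) ↔ x2) = F ↔ T = F
x6 → x3 = T → T = T
x4 ⊕ (x6 → x3) = F ⊕ T = T
x2 ∨ (x4 ⊕ (x6 → x3)) = T ∨ T = T
(x2 ∨ (x4 ⊕ (x6 → x3))) ⊕ x6 = T ⊕ T = F
((x1 ↔ (x1 ⊕ x6)) ↔ (((x5 → (x5 → x4)) → ((x5 ↔ x1) ↔ x4)) ↔ x2)) → ((x2 ∨ (x4 ⊕ (x6 → x3))) ⊕ x6) = F → F = T
x5 ∨ x1 = T ∨ F = T
(((x1 ↔ (x1 ⊕ x6)) ↔ (((x5 → (x5 → x4)) → ((x5 ↔ x1) ↔ x4)) ↔ x2)) → ((x2 ∨ (x4 ⊕ (x6 → x3))) ⊕ x6)) ⊕ (x5 ∨ x1) = T ⊕ T = F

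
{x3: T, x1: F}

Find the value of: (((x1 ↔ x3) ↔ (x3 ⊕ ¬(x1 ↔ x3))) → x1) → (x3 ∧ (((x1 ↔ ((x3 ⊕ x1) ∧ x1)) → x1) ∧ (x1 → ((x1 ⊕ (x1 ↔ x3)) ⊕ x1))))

x1 ↔ x3 = F ↔ T = F
x1 ↔ x3 = F ↔ T = F
¬(x1 ↔ x3) = ¬F = T
x3 ⊕ ¬(x1 ↔ x3) = T ⊕ T = F
(x1 ↔ x3) ↔ (x3 ⊕ ¬(x1 ↔ x3)) = F ↔ F = T
((x1 ↔ x3) ↔ (x3 ⊕ ¬(x1 ↔ x3))) → x1 = T → F = F
x3 ⊕ x1 = T ⊕ F = T
(x3 ⊕ x1) ∧ x1 = T ∧ F = F
x1 ↔ ((x3 ⊕ x1) ∧ x1) = F ↔ F = T
(x1 ↔ ((x3 ⊕ x1) ∧ x1)) → x1 = T → F = F
x1 ↔ x3 = F ↔ T = F
x1 ⊕ (x1 ↔ x3) = F ⊕ F = F
(x1 ⊕ (x1 ↔ x3)) ⊕ x1 = F ⊕ F = F
x1 → ((x1 ⊕ (x1 ↔ x3)) ⊕ x1) = F → F = T
((x1 ↔ ((x3 ⊕ x1) ∧ x1)) → x1) ∧ (x1 → ((x1 ⊕ (x1 ↔ x3)) ⊕ x1)) = F ∧ T = F
x3 ∧ (((x1 ↔ ((x3 ⊕ x1) ∧ x1)) → x1) ∧ (x1 → ((x1 ⊕ (x1 ↔ x3)) ⊕ x1))) = T ∧ F = F
(((x1 ↔ x3) ↔ (x3 ⊕ ¬(x1 ↔ x3))) → x1) → (x3 ∧ (((x1 ↔ ((x3 ⊕ x1) ∧ x1)) → x1) ∧ (x1 → ((x1 ⊕ (x1 ↔ x3)) ⊕ x1)))) = F → F = T

T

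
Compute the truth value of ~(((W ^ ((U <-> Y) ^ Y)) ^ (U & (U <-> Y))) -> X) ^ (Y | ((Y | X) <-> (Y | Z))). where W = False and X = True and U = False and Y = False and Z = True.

True

U <-> Y = False <-> False = True
(U <-> Y) ^ Y = True ^ False = True
W ^ ((U <-> Y) ^ Y) = False ^ True = True
U <-> Y = False <-> False = True
U & (U <-> Y) = False & True = False
(W ^ ((U <-> Y) ^ Y)) ^ (U & (U <-> Y)) = True ^ False = True
((W ^ ((U <-> Y) ^ Y)) ^ (U & (U <-> Y))) -> X = True -> True = True
~(((W ^ ((U <-> Y) ^ Y)) ^ (U & (U <-> Y))) -> X) = ~True = False
Y | X = False | True = True
Y | Z = False | True = True
(Y | X) <-> (Y | Z) = True <-> True = True
Y | ((Y | X) <-> (Y | Z)) = False | True = True
~(((W ^ ((U <-> Y) ^ Y)) ^ (U & (U <-> Y))) -> X) ^ (Y | ((Y | X) <-> (Y | Z))) = False ^ True = True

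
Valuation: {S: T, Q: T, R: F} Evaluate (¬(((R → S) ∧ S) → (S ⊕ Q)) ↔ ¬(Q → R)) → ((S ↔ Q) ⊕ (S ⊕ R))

F

R → S = F → T = T
(R → S) ∧ S = T ∧ T = T
S ⊕ Q = T ⊕ T = F
((R → S) ∧ S) → (S ⊕ Q) = T → F = F
¬(((R → S) ∧ S) → (S ⊕ Q)) = ¬F = T
Q → R = T → F = F
¬(Q → R) = ¬F = T
¬(((R → S) ∧ S) → (S ⊕ Q)) ↔ ¬(Q → R) = T ↔ T = T
S ↔ Q = T ↔ T = T
S ⊕ R = T ⊕ F = T
(S ↔ Q) ⊕ (S ⊕ R) = T ⊕ T = F
(¬(((R → S) ∧ S) → (S ⊕ Q)) ↔ ¬(Q → R)) → ((S ↔ Q) ⊕ (S ⊕ R)) = T → F = F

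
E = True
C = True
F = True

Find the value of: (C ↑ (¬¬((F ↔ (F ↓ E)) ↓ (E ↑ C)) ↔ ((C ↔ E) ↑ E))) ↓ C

False

F ↓ E = True ↓ True = False
F ↔ (F ↓ E) = True ↔ False = False
E ↑ C = True ↑ True = False
(F ↔ (F ↓ E)) ↓ (E ↑ C) = False ↓ False = True
¬((F ↔ (F ↓ E)) ↓ (E ↑ C)) = ¬True = False
¬¬((F ↔ (F ↓ E)) ↓ (E ↑ C)) = ¬False = True
C ↔ E = True ↔ True = True
(C ↔ E) ↑ E = True ↑ True = False
¬¬((F ↔ (F ↓ E)) ↓ (E ↑ C)) ↔ ((C ↔ E) ↑ E) = True ↔ False = False
C ↑ (¬¬((F ↔ (F ↓ E)) ↓ (E ↑ C)) ↔ ((C ↔ E) ↑ E)) = True ↑ False = True
(C ↑ (¬¬((F ↔ (F ↓ E)) ↓ (E ↑ C)) ↔ ((C ↔ E) ↑ E))) ↓ C = True ↓ True = False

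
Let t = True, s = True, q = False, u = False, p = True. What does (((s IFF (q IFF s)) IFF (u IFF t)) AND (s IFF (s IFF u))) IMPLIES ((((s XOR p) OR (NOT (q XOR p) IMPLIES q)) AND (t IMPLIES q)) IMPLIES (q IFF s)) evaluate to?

q IFF s = False IFF True = False
s IFF (q IFF s) = True IFF False = False
u IFF t = False IFF True = False
(s IFF (q IFF s)) IFF (u IFF t) = False IFF False = True
s IFF u = True IFF False = False
s IFF (s IFF u) = True IFF False = False
((s IFF (q IFF s)) IFF (u IFF t)) AND (s IFF (s IFF u)) = True AND False = False
s XOR p = True XOR True = False
q XOR p = False XOR True = True
NOT (q XOR p) = NOT True = False
NOT (q XOR p) IMPLIES q = False IMPLIES False = True
(s XOR p) OR (NOT (q XOR p) IMPLIES q) = False OR True = True
t IMPLIES q = True IMPLIES False = False
((s XOR p) OR (NOT (q XOR p) IMPLIES q)) AND (t IMPLIES q) = True AND False = False
q IFF s = False IFF True = False
(((s XOR p) OR (NOT (q XOR p) IMPLIES q)) AND (t IMPLIES q)) IMPLIES (q IFF s) = False IMPLIES False = True
(((s IFF (q IFF s)) IFF (u IFF t)) AND (s IFF (s IFF u))) IMPLIES ((((s XOR p) OR (NOT (q XOR p) IMPLIES q)) AND (t IMPLIES q)) IMPLIES (q IFF s)) = False IMPLIES True = True

True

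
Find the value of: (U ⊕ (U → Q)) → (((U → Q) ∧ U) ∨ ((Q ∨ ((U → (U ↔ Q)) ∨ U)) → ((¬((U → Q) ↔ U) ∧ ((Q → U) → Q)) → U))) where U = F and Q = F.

T

U → Q = F → F = T
U ⊕ (U → Q) = F ⊕ T = T
U → Q = F → F = T
(U → Q) ∧ U = T ∧ F = F
U ↔ Q = F ↔ F = T
U → (U ↔ Q) = F → T = T
(U → (U ↔ Q)) ∨ U = T ∨ F = T
Q ∨ ((U → (U ↔ Q)) ∨ U) = F ∨ T = T
U → Q = F → F = T
(U → Q) ↔ U = T ↔ F = F
¬((U → Q) ↔ U) = ¬F = T
Q → U = F → F = T
(Q → U) → Q = T → F = F
¬((U → Q) ↔ U) ∧ ((Q → U) → Q) = T ∧ F = F
(¬((U → Q) ↔ U) ∧ ((Q → U) → Q)) → U = F → F = T
(Q ∨ ((U → (U ↔ Q)) ∨ U)) → ((¬((U → Q) ↔ U) ∧ ((Q → U) → Q)) → U) = T → T = T
((U → Q) ∧ U) ∨ ((Q ∨ ((U → (U ↔ Q)) ∨ U)) → ((¬((U → Q) ↔ U) ∧ ((Q → U) → Q)) → U)) = F ∨ T = T
(U ⊕ (U → Q)) → (((U → Q) ∧ U) ∨ ((Q ∨ ((U → (U ↔ Q)) ∨ U)) → ((¬((U → Q) ↔ U) ∧ ((Q → U) → Q)) → U))) = T → T = T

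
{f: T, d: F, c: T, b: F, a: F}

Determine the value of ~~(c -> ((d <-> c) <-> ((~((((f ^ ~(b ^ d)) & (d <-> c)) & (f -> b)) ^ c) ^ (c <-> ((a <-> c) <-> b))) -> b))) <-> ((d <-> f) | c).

T

Substituting f=T, d=F, c=T, b=F, a=F:
d <-> c = F <-> T = F
b ^ d = F ^ F = F
~(b ^ d) = ~F = T
f ^ ~(b ^ d) = T ^ T = F
d <-> c = F <-> T = F
(f ^ ~(b ^ d)) & (d <-> c) = F & F = F
f -> b = T -> F = F
((f ^ ~(b ^ d)) & (d <-> c)) & (f -> b) = F & F = F
(((f ^ ~(b ^ d)) & (d <-> c)) & (f -> b)) ^ c = F ^ T = T
~((((f ^ ~(b ^ d)) & (d <-> c)) & (f -> b)) ^ c) = ~T = F
a <-> c = F <-> T = F
(a <-> c) <-> b = F <-> F = T
c <-> ((a <-> c) <-> b) = T <-> T = T
~((((f ^ ~(b ^ d)) & (d <-> c)) & (f -> b)) ^ c) ^ (c <-> ((a <-> c) <-> b)) = F ^ T = T
(~((((f ^ ~(b ^ d)) & (d <-> c)) & (f -> b)) ^ c) ^ (c <-> ((a <-> c) <-> b))) -> b = T -> F = F
(d <-> c) <-> ((~((((f ^ ~(b ^ d)) & (d <-> c)) & (f -> b)) ^ c) ^ (c <-> ((a <-> c) <-> b))) -> b) = F <-> F = T
c -> ((d <-> c) <-> ((~((((f ^ ~(b ^ d)) & (d <-> c)) & (f -> b)) ^ c) ^ (c <-> ((a <-> c) <-> b))) -> b)) = T -> T = T
~(c -> ((d <-> c) <-> ((~((((f ^ ~(b ^ d)) & (d <-> c)) & (f -> b)) ^ c) ^ (c <-> ((a <-> c) <-> b))) -> b))) = ~T = F
~~(c -> ((d <-> c) <-> ((~((((f ^ ~(b ^ d)) & (d <-> c)) & (f -> b)) ^ c) ^ (c <-> ((a <-> c) <-> b))) -> b))) = ~F = T
d <-> f = F <-> T = F
(d <-> f) | c = F | T = T
~~(c -> ((d <-> c) <-> ((~((((f ^ ~(b ^ d)) & (d <-> c)) & (f -> b)) ^ c) ^ (c <-> ((a <-> c) <-> b))) -> b))) <-> ((d <-> f) | c) = T <-> T = T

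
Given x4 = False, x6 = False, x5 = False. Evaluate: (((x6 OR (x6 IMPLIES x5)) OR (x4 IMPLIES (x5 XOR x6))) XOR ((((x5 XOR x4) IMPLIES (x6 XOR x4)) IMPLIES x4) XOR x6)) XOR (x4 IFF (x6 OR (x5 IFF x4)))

x6 IMPLIES x5 = False IMPLIES False = True
x6 OR (x6 IMPLIES x5) = False OR True = True
x5 XOR x6 = False XOR False = False
x4 IMPLIES (x5 XOR x6) = False IMPLIES False = True
(x6 OR (x6 IMPLIES x5)) OR (x4 IMPLIES (x5 XOR x6)) = True OR True = True
x5 XOR x4 = False XOR False = False
x6 XOR x4 = False XOR False = False
(x5 XOR x4) IMPLIES (x6 XOR x4) = False IMPLIES False = True
((x5 XOR x4) IMPLIES (x6 XOR x4)) IMPLIES x4 = True IMPLIES False = False
(((x5 XOR x4) IMPLIES (x6 XOR x4)) IMPLIES x4) XOR x6 = False XOR False = False
((x6 OR (x6 IMPLIES x5)) OR (x4 IMPLIES (x5 XOR x6))) XOR ((((x5 XOR x4) IMPLIES (x6 XOR x4)) IMPLIES x4) XOR x6) = True XOR False = True
x5 IFF x4 = False IFF False = True
x6 OR (x5 IFF x4) = False OR True = True
x4 IFF (x6 OR (x5 IFF x4)) = False IFF True = False
(((x6 OR (x6 IMPLIES x5)) OR (x4 IMPLIES (x5 XOR x6))) XOR ((((x5 XOR x4) IMPLIES (x6 XOR x4)) IMPLIES x4) XOR x6)) XOR (x4 IFF (x6 OR (x5 IFF x4))) = True XOR False = True

True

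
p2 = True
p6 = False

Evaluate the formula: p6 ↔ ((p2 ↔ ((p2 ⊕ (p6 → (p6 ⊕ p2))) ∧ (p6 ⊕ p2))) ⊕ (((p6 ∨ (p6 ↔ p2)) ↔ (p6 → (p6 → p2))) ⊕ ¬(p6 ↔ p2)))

False

p6 ⊕ p2 = False ⊕ True = True
p6 → (p6 ⊕ p2) = False → True = True
p2 ⊕ (p6 → (p6 ⊕ p2)) = True ⊕ True = False
p6 ⊕ p2 = False ⊕ True = True
(p2 ⊕ (p6 → (p6 ⊕ p2))) ∧ (p6 ⊕ p2) = False ∧ True = False
p2 ↔ ((p2 ⊕ (p6 → (p6 ⊕ p2))) ∧ (p6 ⊕ p2)) = True ↔ False = False
p6 ↔ p2 = False ↔ True = False
p6 ∨ (p6 ↔ p2) = False ∨ False = False
p6 → p2 = False → True = True
p6 → (p6 → p2) = False → True = True
(p6 ∨ (p6 ↔ p2)) ↔ (p6 → (p6 → p2)) = False ↔ True = False
p6 ↔ p2 = False ↔ True = False
¬(p6 ↔ p2) = ¬False = True
((p6 ∨ (p6 ↔ p2)) ↔ (p6 → (p6 → p2))) ⊕ ¬(p6 ↔ p2) = False ⊕ True = True
(p2 ↔ ((p2 ⊕ (p6 → (p6 ⊕ p2))) ∧ (p6 ⊕ p2))) ⊕ (((p6 ∨ (p6 ↔ p2)) ↔ (p6 → (p6 → p2))) ⊕ ¬(p6 ↔ p2)) = False ⊕ True = True
p6 ↔ ((p2 ↔ ((p2 ⊕ (p6 → (p6 ⊕ p2))) ∧ (p6 ⊕ p2))) ⊕ (((p6 ∨ (p6 ↔ p2)) ↔ (p6 → (p6 → p2))) ⊕ ¬(p6 ↔ p2))) = False ↔ True = False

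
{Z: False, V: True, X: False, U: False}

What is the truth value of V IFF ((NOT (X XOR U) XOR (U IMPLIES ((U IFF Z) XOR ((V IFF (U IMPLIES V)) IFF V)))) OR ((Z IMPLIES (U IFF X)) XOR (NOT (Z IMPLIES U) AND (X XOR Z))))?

True

X XOR U = False XOR False = False
NOT (X XOR U) = NOT False = True
U IFF Z = False IFF False = True
U IMPLIES V = False IMPLIES True = True
V IFF (U IMPLIES V) = True IFF True = True
(V IFF (U IMPLIES V)) IFF V = True IFF True = True
(U IFF Z) XOR ((V IFF (U IMPLIES V)) IFF V) = True XOR True = False
U IMPLIES ((U IFF Z) XOR ((V IFF (U IMPLIES V)) IFF V)) = False IMPLIES False = True
NOT (X XOR U) XOR (U IMPLIES ((U IFF Z) XOR ((V IFF (U IMPLIES V)) IFF V))) = True XOR True = False
U IFF X = False IFF False = True
Z IMPLIES (U IFF X) = False IMPLIES True = True
Z IMPLIES U = False IMPLIES False = True
NOT (Z IMPLIES U) = NOT True = False
X XOR Z = False XOR False = False
NOT (Z IMPLIES U) AND (X XOR Z) = False AND False = False
(Z IMPLIES (U IFF X)) XOR (NOT (Z IMPLIES U) AND (X XOR Z)) = True XOR False = True
(NOT (X XOR U) XOR (U IMPLIES ((U IFF Z) XOR ((V IFF (U IMPLIES V)) IFF V)))) OR ((Z IMPLIES (U IFF X)) XOR (NOT (Z IMPLIES U) AND (X XOR Z))) = False OR True = True
V IFF ((NOT (X XOR U) XOR (U IMPLIES ((U IFF Z) XOR ((V IFF (U IMPLIES V)) IFF V)))) OR ((Z IMPLIES (U IFF X)) XOR (NOT (Z IMPLIES U) AND (X XOR Z)))) = True IFF True = True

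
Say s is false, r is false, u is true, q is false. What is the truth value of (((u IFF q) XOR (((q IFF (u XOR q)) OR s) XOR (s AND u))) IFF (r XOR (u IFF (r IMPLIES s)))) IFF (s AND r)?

u IFF q = True IFF False = False
u XOR q = True XOR False = True
q IFF (u XOR q) = False IFF True = False
(q IFF (u XOR q)) OR s = False OR False = False
s AND u = False AND True = False
((q IFF (u XOR q)) OR s) XOR (s AND u) = False XOR False = False
(u IFF q) XOR (((q IFF (u XOR q)) OR s) XOR (s AND u)) = False XOR False = False
r IMPLIES s = False IMPLIES False = True
u IFF (r IMPLIES s) = True IFF True = True
r XOR (u IFF (r IMPLIES s)) = False XOR True = True
((u IFF q) XOR (((q IFF (u XOR q)) OR s) XOR (s AND u))) IFF (r XOR (u IFF (r IMPLIES s))) = False IFF True = False
s AND r = False AND False = False
(((u IFF q) XOR (((q IFF (u XOR q)) OR s) XOR (s AND u))) IFF (r XOR (u IFF (r IMPLIES s)))) IFF (s AND r) = False IFF False = True

True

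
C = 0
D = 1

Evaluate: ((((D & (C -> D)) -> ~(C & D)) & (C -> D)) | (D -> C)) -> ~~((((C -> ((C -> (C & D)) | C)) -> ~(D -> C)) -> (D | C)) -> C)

C -> D = 0 -> 1 = 1
D & (C -> D) = 1 & 1 = 1
C & D = 0 & 1 = 0
~(C & D) = ~0 = 1
(D & (C -> D)) -> ~(C & D) = 1 -> 1 = 1
C -> D = 0 -> 1 = 1
((D & (C -> D)) -> ~(C & D)) & (C -> D) = 1 & 1 = 1
D -> C = 1 -> 0 = 0
(((D & (C -> D)) -> ~(C & D)) & (C -> D)) | (D -> C) = 1 | 0 = 1
C & D = 0 & 1 = 0
C -> (C & D) = 0 -> 0 = 1
(C -> (C & D)) | C = 1 | 0 = 1
C -> ((C -> (C & D)) | C) = 0 -> 1 = 1
D -> C = 1 -> 0 = 0
~(D -> C) = ~0 = 1
(C -> ((C -> (C & D)) | C)) -> ~(D -> C) = 1 -> 1 = 1
D | C = 1 | 0 = 1
((C -> ((C -> (C & D)) | C)) -> ~(D -> C)) -> (D | C) = 1 -> 1 = 1
(((C -> ((C -> (C & D)) | C)) -> ~(D -> C)) -> (D | C)) -> C = 1 -> 0 = 0
~((((C -> ((C -> (C & D)) | C)) -> ~(D -> C)) -> (D | C)) -> C) = ~0 = 1
~~((((C -> ((C -> (C & D)) | C)) -> ~(D -> C)) -> (D | C)) -> C) = ~1 = 0
((((D & (C -> D)) -> ~(C & D)) & (C -> D)) | (D -> C)) -> ~~((((C -> ((C -> (C & D)) | C)) -> ~(D -> C)) -> (D | C)) -> C) = 1 -> 0 = 0

0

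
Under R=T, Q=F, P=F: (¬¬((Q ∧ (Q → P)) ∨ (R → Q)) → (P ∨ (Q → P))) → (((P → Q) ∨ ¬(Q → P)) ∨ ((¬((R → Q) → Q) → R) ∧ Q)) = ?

T

Substituting R=T, Q=F, P=F:
Q → P = F → F = T
Q ∧ (Q → P) = F ∧ T = F
R → Q = T → F = F
(Q ∧ (Q → P)) ∨ (R → Q) = F ∨ F = F
¬((Q ∧ (Q → P)) ∨ (R → Q)) = ¬F = T
¬¬((Q ∧ (Q → P)) ∨ (R → Q)) = ¬T = F
Q → P = F → F = T
P ∨ (Q → P) = F ∨ T = T
¬¬((Q ∧ (Q → P)) ∨ (R → Q)) → (P ∨ (Q → P)) = F → T = T
P → Q = F → F = T
Q → P = F → F = T
¬(Q → P) = ¬T = F
(P → Q) ∨ ¬(Q → P) = T ∨ F = T
R → Q = T → F = F
(R → Q) → Q = F → F = T
¬((R → Q) → Q) = ¬T = F
¬((R → Q) → Q) → R = F → T = T
(¬((R → Q) → Q) → R) ∧ Q = T ∧ F = F
((P → Q) ∨ ¬(Q → P)) ∨ ((¬((R → Q) → Q) → R) ∧ Q) = T ∨ F = T
(¬¬((Q ∧ (Q → P)) ∨ (R → Q)) → (P ∨ (Q → P))) → (((P → Q) ∨ ¬(Q → P)) ∨ ((¬((R → Q) → Q) → R) ∧ Q)) = T → T = T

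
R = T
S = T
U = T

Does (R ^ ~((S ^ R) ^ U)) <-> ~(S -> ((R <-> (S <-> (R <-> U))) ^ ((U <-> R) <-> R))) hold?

T

S ^ R = T ^ T = F
(S ^ R) ^ U = F ^ T = T
~((S ^ R) ^ U) = ~T = F
R ^ ~((S ^ R) ^ U) = T ^ F = T
R <-> U = T <-> T = T
S <-> (R <-> U) = T <-> T = T
R <-> (S <-> (R <-> U)) = T <-> T = T
U <-> R = T <-> T = T
(U <-> R) <-> R = T <-> T = T
(R <-> (S <-> (R <-> U))) ^ ((U <-> R) <-> R) = T ^ T = F
S -> ((R <-> (S <-> (R <-> U))) ^ ((U <-> R) <-> R)) = T -> F = F
~(S -> ((R <-> (S <-> (R <-> U))) ^ ((U <-> R) <-> R))) = ~F = T
(R ^ ~((S ^ R) ^ U)) <-> ~(S -> ((R <-> (S <-> (R <-> U))) ^ ((U <-> R) <-> R))) = T <-> T = T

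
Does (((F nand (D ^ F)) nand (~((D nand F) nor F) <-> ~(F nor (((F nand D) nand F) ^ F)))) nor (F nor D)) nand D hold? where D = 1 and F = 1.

Substituting D=1, F=1:
D ^ F = 1 ^ 1 = 0
F nand (D ^ F) = 1 nand 0 = 1
D nand F = 1 nand 1 = 0
(D nand F) nor F = 0 nor 1 = 0
~((D nand F) nor F) = ~0 = 1
F nand D = 1 nand 1 = 0
(F nand D) nand F = 0 nand 1 = 1
((F nand D) nand F) ^ F = 1 ^ 1 = 0
F nor (((F nand D) nand F) ^ F) = 1 nor 0 = 0
~(F nor (((F nand D) nand F) ^ F)) = ~0 = 1
~((D nand F) nor F) <-> ~(F nor (((F nand D) nand F) ^ F)) = 1 <-> 1 = 1
(F nand (D ^ F)) nand (~((D nand F) nor F) <-> ~(F nor (((F nand D) nand F) ^ F))) = 1 nand 1 = 0
F nor D = 1 nor 1 = 0
((F nand (D ^ F)) nand (~((D nand F) nor F) <-> ~(F nor (((F nand D) nand F) ^ F)))) nor (F nor D) = 0 nor 0 = 1
(((F nand (D ^ F)) nand (~((D nand F) nor F) <-> ~(F nor (((F nand D) nand F) ^ F)))) nor (F nor D)) nand D = 1 nand 1 = 0

0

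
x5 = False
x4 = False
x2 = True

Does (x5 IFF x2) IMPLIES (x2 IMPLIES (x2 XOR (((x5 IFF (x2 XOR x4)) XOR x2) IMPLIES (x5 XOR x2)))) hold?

x5 IFF x2 = False IFF True = False
x2 XOR x4 = True XOR False = True
x5 IFF (x2 XOR x4) = False IFF True = False
(x5 IFF (x2 XOR x4)) XOR x2 = False XOR True = True
x5 XOR x2 = False XOR True = True
((x5 IFF (x2 XOR x4)) XOR x2) IMPLIES (x5 XOR x2) = True IMPLIES True = True
x2 XOR (((x5 IFF (x2 XOR x4)) XOR x2) IMPLIES (x5 XOR x2)) = True XOR True = False
x2 IMPLIES (x2 XOR (((x5 IFF (x2 XOR x4)) XOR x2) IMPLIES (x5 XOR x2))) = True IMPLIES False = False
(x5 IFF x2) IMPLIES (x2 IMPLIES (x2 XOR (((x5 IFF (x2 XOR x4)) XOR x2) IMPLIES (x5 XOR x2)))) = False IMPLIES False = True

True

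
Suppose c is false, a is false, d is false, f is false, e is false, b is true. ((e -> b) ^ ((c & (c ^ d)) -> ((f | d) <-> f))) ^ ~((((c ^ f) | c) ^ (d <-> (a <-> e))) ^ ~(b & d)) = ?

0

e -> b = 0 -> 1 = 1
c ^ d = 0 ^ 0 = 0
c & (c ^ d) = 0 & 0 = 0
f | d = 0 | 0 = 0
(f | d) <-> f = 0 <-> 0 = 1
(c & (c ^ d)) -> ((f | d) <-> f) = 0 -> 1 = 1
(e -> b) ^ ((c & (c ^ d)) -> ((f | d) <-> f)) = 1 ^ 1 = 0
c ^ f = 0 ^ 0 = 0
(c ^ f) | c = 0 | 0 = 0
a <-> e = 0 <-> 0 = 1
d <-> (a <-> e) = 0 <-> 1 = 0
((c ^ f) | c) ^ (d <-> (a <-> e)) = 0 ^ 0 = 0
b & d = 1 & 0 = 0
~(b & d) = ~0 = 1
(((c ^ f) | c) ^ (d <-> (a <-> e))) ^ ~(b & d) = 0 ^ 1 = 1
~((((c ^ f) | c) ^ (d <-> (a <-> e))) ^ ~(b & d)) = ~1 = 0
((e -> b) ^ ((c & (c ^ d)) -> ((f | d) <-> f))) ^ ~((((c ^ f) | c) ^ (d <-> (a <-> e))) ^ ~(b & d)) = 0 ^ 0 = 0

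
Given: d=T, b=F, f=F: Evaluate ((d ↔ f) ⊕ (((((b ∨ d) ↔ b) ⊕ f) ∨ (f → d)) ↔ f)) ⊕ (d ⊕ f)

T

Substituting d=T, b=F, f=F:
d ↔ f = T ↔ F = F
b ∨ d = F ∨ T = T
(b ∨ d) ↔ b = T ↔ F = F
((b ∨ d) ↔ b) ⊕ f = F ⊕ F = F
f → d = F → T = T
(((b ∨ d) ↔ b) ⊕ f) ∨ (f → d) = F ∨ T = T
((((b ∨ d) ↔ b) ⊕ f) ∨ (f → d)) ↔ f = T ↔ F = F
(d ↔ f) ⊕ (((((b ∨ d) ↔ b) ⊕ f) ∨ (f → d)) ↔ f) = F ⊕ F = F
d ⊕ f = T ⊕ F = T
((d ↔ f) ⊕ (((((b ∨ d) ↔ b) ⊕ f) ∨ (f → d)) ↔ f)) ⊕ (d ⊕ f) = F ⊕ T = T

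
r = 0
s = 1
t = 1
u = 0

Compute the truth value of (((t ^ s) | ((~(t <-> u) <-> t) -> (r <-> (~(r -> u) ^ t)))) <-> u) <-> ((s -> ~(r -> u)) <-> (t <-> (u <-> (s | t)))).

t ^ s = 1 ^ 1 = 0
t <-> u = 1 <-> 0 = 0
~(t <-> u) = ~0 = 1
~(t <-> u) <-> t = 1 <-> 1 = 1
r -> u = 0 -> 0 = 1
~(r -> u) = ~1 = 0
~(r -> u) ^ t = 0 ^ 1 = 1
r <-> (~(r -> u) ^ t) = 0 <-> 1 = 0
(~(t <-> u) <-> t) -> (r <-> (~(r -> u) ^ t)) = 1 -> 0 = 0
(t ^ s) | ((~(t <-> u) <-> t) -> (r <-> (~(r -> u) ^ t))) = 0 | 0 = 0
((t ^ s) | ((~(t <-> u) <-> t) -> (r <-> (~(r -> u) ^ t)))) <-> u = 0 <-> 0 = 1
r -> u = 0 -> 0 = 1
~(r -> u) = ~1 = 0
s -> ~(r -> u) = 1 -> 0 = 0
s | t = 1 | 1 = 1
u <-> (s | t) = 0 <-> 1 = 0
t <-> (u <-> (s | t)) = 1 <-> 0 = 0
(s -> ~(r -> u)) <-> (t <-> (u <-> (s | t))) = 0 <-> 0 = 1
(((t ^ s) | ((~(t <-> u) <-> t) -> (r <-> (~(r -> u) ^ t)))) <-> u) <-> ((s -> ~(r -> u)) <-> (t <-> (u <-> (s | t)))) = 1 <-> 1 = 1

1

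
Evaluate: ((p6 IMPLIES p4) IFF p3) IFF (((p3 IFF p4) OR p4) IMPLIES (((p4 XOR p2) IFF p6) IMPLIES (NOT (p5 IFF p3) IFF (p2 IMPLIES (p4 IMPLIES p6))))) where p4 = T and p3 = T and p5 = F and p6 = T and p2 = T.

T

Substituting p4=T, p3=T, p5=F, p6=T, p2=T:
p6 IMPLIES p4 = T IMPLIES T = T
(p6 IMPLIES p4) IFF p3 = T IFF T = T
p3 IFF p4 = T IFF T = T
(p3 IFF p4) OR p4 = T OR T = T
p4 XOR p2 = T XOR T = F
(p4 XOR p2) IFF p6 = F IFF T = F
p5 IFF p3 = F IFF T = F
NOT (p5 IFF p3) = NOT F = T
p4 IMPLIES p6 = T IMPLIES T = T
p2 IMPLIES (p4 IMPLIES p6) = T IMPLIES T = T
NOT (p5 IFF p3) IFF (p2 IMPLIES (p4 IMPLIES p6)) = T IFF T = T
((p4 XOR p2) IFF p6) IMPLIES (NOT (p5 IFF p3) IFF (p2 IMPLIES (p4 IMPLIES p6))) = F IMPLIES T = T
((p3 IFF p4) OR p4) IMPLIES (((p4 XOR p2) IFF p6) IMPLIES (NOT (p5 IFF p3) IFF (p2 IMPLIES (p4 IMPLIES p6)))) = T IMPLIES T = T
((p6 IMPLIES p4) IFF p3) IFF (((p3 IFF p4) OR p4) IMPLIES (((p4 XOR p2) IFF p6) IMPLIES (NOT (p5 IFF p3) IFF (p2 IMPLIES (p4 IMPLIES p6))))) = T IFF T = T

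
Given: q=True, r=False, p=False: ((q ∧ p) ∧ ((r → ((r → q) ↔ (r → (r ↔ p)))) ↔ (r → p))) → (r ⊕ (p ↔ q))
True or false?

True

q ∧ p = True ∧ False = False
r → q = False → True = True
r ↔ p = False ↔ False = True
r → (r ↔ p) = False → True = True
(r → q) ↔ (r → (r ↔ p)) = True ↔ True = True
r → ((r → q) ↔ (r → (r ↔ p))) = False → True = True
r → p = False → False = True
(r → ((r → q) ↔ (r → (r ↔ p)))) ↔ (r → p) = True ↔ True = True
(q ∧ p) ∧ ((r → ((r → q) ↔ (r → (r ↔ p)))) ↔ (r → p)) = False ∧ True = False
p ↔ q = False ↔ True = False
r ⊕ (p ↔ q) = False ⊕ False = False
((q ∧ p) ∧ ((r → ((r → q) ↔ (r → (r ↔ p)))) ↔ (r → p))) → (r ⊕ (p ↔ q)) = False → False = True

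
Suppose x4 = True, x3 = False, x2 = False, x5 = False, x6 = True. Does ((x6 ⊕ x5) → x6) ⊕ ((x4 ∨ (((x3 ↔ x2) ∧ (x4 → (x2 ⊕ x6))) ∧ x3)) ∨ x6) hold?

x6 ⊕ x5 = True ⊕ False = True
(x6 ⊕ x5) → x6 = True → True = True
x3 ↔ x2 = False ↔ False = True
x2 ⊕ x6 = False ⊕ True = True
x4 → (x2 ⊕ x6) = True → True = True
(x3 ↔ x2) ∧ (x4 → (x2 ⊕ x6)) = True ∧ True = True
((x3 ↔ x2) ∧ (x4 → (x2 ⊕ x6))) ∧ x3 = True ∧ False = False
x4 ∨ (((x3 ↔ x2) ∧ (x4 → (x2 ⊕ x6))) ∧ x3) = True ∨ False = True
(x4 ∨ (((x3 ↔ x2) ∧ (x4 → (x2 ⊕ x6))) ∧ x3)) ∨ x6 = True ∨ True = True
((x6 ⊕ x5) → x6) ⊕ ((x4 ∨ (((x3 ↔ x2) ∧ (x4 → (x2 ⊕ x6))) ∧ x3)) ∨ x6) = True ⊕ True = False

False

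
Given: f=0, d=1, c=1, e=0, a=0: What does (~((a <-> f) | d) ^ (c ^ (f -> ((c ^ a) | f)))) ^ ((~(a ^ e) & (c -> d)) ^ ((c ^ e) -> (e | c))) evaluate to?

0

a <-> f = 0 <-> 0 = 1
(a <-> f) | d = 1 | 1 = 1
~((a <-> f) | d) = ~1 = 0
c ^ a = 1 ^ 0 = 1
(c ^ a) | f = 1 | 0 = 1
f -> ((c ^ a) | f) = 0 -> 1 = 1
c ^ (f -> ((c ^ a) | f)) = 1 ^ 1 = 0
~((a <-> f) | d) ^ (c ^ (f -> ((c ^ a) | f))) = 0 ^ 0 = 0
a ^ e = 0 ^ 0 = 0
~(a ^ e) = ~0 = 1
c -> d = 1 -> 1 = 1
~(a ^ e) & (c -> d) = 1 & 1 = 1
c ^ e = 1 ^ 0 = 1
e | c = 0 | 1 = 1
(c ^ e) -> (e | c) = 1 -> 1 = 1
(~(a ^ e) & (c -> d)) ^ ((c ^ e) -> (e | c)) = 1 ^ 1 = 0
(~((a <-> f) | d) ^ (c ^ (f -> ((c ^ a) | f)))) ^ ((~(a ^ e) & (c -> d)) ^ ((c ^ e) -> (e | c))) = 0 ^ 0 = 0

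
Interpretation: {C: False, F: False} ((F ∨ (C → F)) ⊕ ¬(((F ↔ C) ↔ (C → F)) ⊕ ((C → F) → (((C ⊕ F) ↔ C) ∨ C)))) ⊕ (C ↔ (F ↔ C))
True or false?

False

Substituting C=False, F=False:
C → F = False → False = True
F ∨ (C → F) = False ∨ True = True
F ↔ C = False ↔ False = True
C → F = False → False = True
(F ↔ C) ↔ (C → F) = True ↔ True = True
C → F = False → False = True
C ⊕ F = False ⊕ False = False
(C ⊕ F) ↔ C = False ↔ False = True
((C ⊕ F) ↔ C) ∨ C = True ∨ False = True
(C → F) → (((C ⊕ F) ↔ C) ∨ C) = True → True = True
((F ↔ C) ↔ (C → F)) ⊕ ((C → F) → (((C ⊕ F) ↔ C) ∨ C)) = True ⊕ True = False
¬(((F ↔ C) ↔ (C → F)) ⊕ ((C → F) → (((C ⊕ F) ↔ C) ∨ C))) = ¬False = True
(F ∨ (C → F)) ⊕ ¬(((F ↔ C) ↔ (C → F)) ⊕ ((C → F) → (((C ⊕ F) ↔ C) ∨ C))) = True ⊕ True = False
F ↔ C = False ↔ False = True
C ↔ (F ↔ C) = False ↔ True = False
((F ∨ (C → F)) ⊕ ¬(((F ↔ C) ↔ (C → F)) ⊕ ((C → F) → (((C ⊕ F) ↔ C) ∨ C)))) ⊕ (C ↔ (F ↔ C)) = False ⊕ False = False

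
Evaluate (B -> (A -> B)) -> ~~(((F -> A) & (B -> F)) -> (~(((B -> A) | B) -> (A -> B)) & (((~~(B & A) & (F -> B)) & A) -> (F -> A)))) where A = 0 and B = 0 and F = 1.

1

A -> B = 0 -> 0 = 1
B -> (A -> B) = 0 -> 1 = 1
F -> A = 1 -> 0 = 0
B -> F = 0 -> 1 = 1
(F -> A) & (B -> F) = 0 & 1 = 0
B -> A = 0 -> 0 = 1
(B -> A) | B = 1 | 0 = 1
A -> B = 0 -> 0 = 1
((B -> A) | B) -> (A -> B) = 1 -> 1 = 1
~(((B -> A) | B) -> (A -> B)) = ~1 = 0
B & A = 0 & 0 = 0
~(B & A) = ~0 = 1
~~(B & A) = ~1 = 0
F -> B = 1 -> 0 = 0
~~(B & A) & (F -> B) = 0 & 0 = 0
(~~(B & A) & (F -> B)) & A = 0 & 0 = 0
F -> A = 1 -> 0 = 0
((~~(B & A) & (F -> B)) & A) -> (F -> A) = 0 -> 0 = 1
~(((B -> A) | B) -> (A -> B)) & (((~~(B & A) & (F -> B)) & A) -> (F -> A)) = 0 & 1 = 0
((F -> A) & (B -> F)) -> (~(((B -> A) | B) -> (A -> B)) & (((~~(B & A) & (F -> B)) & A) -> (F -> A))) = 0 -> 0 = 1
~(((F -> A) & (B -> F)) -> (~(((B -> A) | B) -> (A -> B)) & (((~~(B & A) & (F -> B)) & A) -> (F -> A)))) = ~1 = 0
~~(((F -> A) & (B -> F)) -> (~(((B -> A) | B) -> (A -> B)) & (((~~(B & A) & (F -> B)) & A) -> (F -> A)))) = ~0 = 1
(B -> (A -> B)) -> ~~(((F -> A) & (B -> F)) -> (~(((B -> A) | B) -> (A -> B)) & (((~~(B & A) & (F -> B)) & A) -> (F -> A)))) = 1 -> 1 = 1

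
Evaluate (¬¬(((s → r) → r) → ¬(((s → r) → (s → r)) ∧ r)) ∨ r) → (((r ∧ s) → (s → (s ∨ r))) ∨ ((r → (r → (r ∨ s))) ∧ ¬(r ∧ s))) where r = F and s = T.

Substituting r=F, s=T:
s → r = T → F = F
(s → r) → r = F → F = T
s → r = T → F = F
s → r = T → F = F
(s → r) → (s → r) = F → F = T
((s → r) → (s → r)) ∧ r = T ∧ F = F
¬(((s → r) → (s → r)) ∧ r) = ¬F = T
((s → r) → r) → ¬(((s → r) → (s → r)) ∧ r) = T → T = T
¬(((s → r) → r) → ¬(((s → r) → (s → r)) ∧ r)) = ¬T = F
¬¬(((s → r) → r) → ¬(((s → r) → (s → r)) ∧ r)) = ¬F = T
¬¬(((s → r) → r) → ¬(((s → r) → (s → r)) ∧ r)) ∨ r = T ∨ F = T
r ∧ s = F ∧ T = F
s ∨ r = T ∨ F = T
s → (s ∨ r) = T → T = T
(r ∧ s) → (s → (s ∨ r)) = F → T = T
r ∨ s = F ∨ T = T
r → (r ∨ s) = F → T = T
r → (r → (r ∨ s)) = F → T = T
r ∧ s = F ∧ T = F
¬(r ∧ s) = ¬F = T
(r → (r → (r ∨ s))) ∧ ¬(r ∧ s) = T ∧ T = T
((r ∧ s) → (s → (s ∨ r))) ∨ ((r → (r → (r ∨ s))) ∧ ¬(r ∧ s)) = T ∨ T = T
(¬¬(((s → r) → r) → ¬(((s → r) → (s → r)) ∧ r)) ∨ r) → (((r ∧ s) → (s → (s ∨ r))) ∨ ((r → (r → (r ∨ s))) ∧ ¬(r ∧ s))) = T → T = T

T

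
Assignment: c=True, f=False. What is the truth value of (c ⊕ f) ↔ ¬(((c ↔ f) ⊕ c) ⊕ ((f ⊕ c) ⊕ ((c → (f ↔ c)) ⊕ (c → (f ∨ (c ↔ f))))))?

c ⊕ f = True ⊕ False = True
c ↔ f = True ↔ False = False
(c ↔ f) ⊕ c = False ⊕ True = True
f ⊕ c = False ⊕ True = True
f ↔ c = False ↔ True = False
c → (f ↔ c) = True → False = False
c ↔ f = True ↔ False = False
f ∨ (c ↔ f) = False ∨ False = False
c → (f ∨ (c ↔ f)) = True → False = False
(c → (f ↔ c)) ⊕ (c → (f ∨ (c ↔ f))) = False ⊕ False = False
(f ⊕ c) ⊕ ((c → (f ↔ c)) ⊕ (c → (f ∨ (c ↔ f)))) = True ⊕ False = True
((c ↔ f) ⊕ c) ⊕ ((f ⊕ c) ⊕ ((c → (f ↔ c)) ⊕ (c → (f ∨ (c ↔ f))))) = True ⊕ True = False
¬(((c ↔ f) ⊕ c) ⊕ ((f ⊕ c) ⊕ ((c → (f ↔ c)) ⊕ (c → (f ∨ (c ↔ f)))))) = ¬False = True
(c ⊕ f) ↔ ¬(((c ↔ f) ⊕ c) ⊕ ((f ⊕ c) ⊕ ((c → (f ↔ c)) ⊕ (c → (f ∨ (c ↔ f)))))) = True ↔ True = True

True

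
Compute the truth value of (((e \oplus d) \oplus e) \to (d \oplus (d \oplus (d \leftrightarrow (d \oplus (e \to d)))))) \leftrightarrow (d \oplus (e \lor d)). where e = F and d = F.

F

e \oplus d = F \oplus F = F
(e \oplus d) \oplus e = F \oplus F = F
e \to d = F \to F = T
d \oplus (e \to d) = F \oplus T = T
d \leftrightarrow (d \oplus (e \to d)) = F \leftrightarrow T = F
d \oplus (d \leftrightarrow (d \oplus (e \to d))) = F \oplus F = F
d \oplus (d \oplus (d \leftrightarrow (d \oplus (e \to d)))) = F \oplus F = F
((e \oplus d) \oplus e) \to (d \oplus (d \oplus (d \leftrightarrow (d \oplus (e \to d))))) = F \to F = T
e \lor d = F \lor F = F
d \oplus (e \lor d) = F \oplus F = F
(((e \oplus d) \oplus e) \to (d \oplus (d \oplus (d \leftrightarrow (d \oplus (e \to d)))))) \leftrightarrow (d \oplus (e \lor d)) = T \leftrightarrow F = F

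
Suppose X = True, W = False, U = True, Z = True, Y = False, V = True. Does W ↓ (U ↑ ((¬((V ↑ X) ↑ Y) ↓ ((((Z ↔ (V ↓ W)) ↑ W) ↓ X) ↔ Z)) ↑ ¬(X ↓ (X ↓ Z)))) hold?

False

V ↑ X = True ↑ True = False
(V ↑ X) ↑ Y = False ↑ False = True
¬((V ↑ X) ↑ Y) = ¬True = False
V ↓ W = True ↓ False = False
Z ↔ (V ↓ W) = True ↔ False = False
(Z ↔ (V ↓ W)) ↑ W = False ↑ False = True
((Z ↔ (V ↓ W)) ↑ W) ↓ X = True ↓ True = False
(((Z ↔ (V ↓ W)) ↑ W) ↓ X) ↔ Z = False ↔ True = False
¬((V ↑ X) ↑ Y) ↓ ((((Z ↔ (V ↓ W)) ↑ W) ↓ X) ↔ Z) = False ↓ False = True
X ↓ Z = True ↓ True = False
X ↓ (X ↓ Z) = True ↓ False = False
¬(X ↓ (X ↓ Z)) = ¬False = True
(¬((V ↑ X) ↑ Y) ↓ ((((Z ↔ (V ↓ W)) ↑ W) ↓ X) ↔ Z)) ↑ ¬(X ↓ (X ↓ Z)) = True ↑ True = False
U ↑ ((¬((V ↑ X) ↑ Y) ↓ ((((Z ↔ (V ↓ W)) ↑ W) ↓ X) ↔ Z)) ↑ ¬(X ↓ (X ↓ Z))) = True ↑ False = True
W ↓ (U ↑ ((¬((V ↑ X) ↑ Y) ↓ ((((Z ↔ (V ↓ W)) ↑ W) ↓ X) ↔ Z)) ↑ ¬(X ↓ (X ↓ Z)))) = False ↓ True = False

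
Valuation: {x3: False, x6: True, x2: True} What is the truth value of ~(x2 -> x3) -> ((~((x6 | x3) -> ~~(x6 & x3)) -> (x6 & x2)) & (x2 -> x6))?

True

Substituting x3=False, x6=True, x2=True:
x2 -> x3 = True -> False = False
~(x2 -> x3) = ~False = True
x6 | x3 = True | False = True
x6 & x3 = True & False = False
~(x6 & x3) = ~False = True
~~(x6 & x3) = ~True = False
(x6 | x3) -> ~~(x6 & x3) = True -> False = False
~((x6 | x3) -> ~~(x6 & x3)) = ~False = True
x6 & x2 = True & True = True
~((x6 | x3) -> ~~(x6 & x3)) -> (x6 & x2) = True -> True = True
x2 -> x6 = True -> True = True
(~((x6 | x3) -> ~~(x6 & x3)) -> (x6 & x2)) & (x2 -> x6) = True & True = True
~(x2 -> x3) -> ((~((x6 | x3) -> ~~(x6 & x3)) -> (x6 & x2)) & (x2 -> x6)) = True -> True = True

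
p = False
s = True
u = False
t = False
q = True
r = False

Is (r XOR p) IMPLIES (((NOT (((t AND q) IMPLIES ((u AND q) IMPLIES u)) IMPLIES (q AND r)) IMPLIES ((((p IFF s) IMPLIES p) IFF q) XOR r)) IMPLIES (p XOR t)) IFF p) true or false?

r XOR p = False XOR False = False
t AND q = False AND True = False
u AND q = False AND True = False
(u AND q) IMPLIES u = False IMPLIES False = True
(t AND q) IMPLIES ((u AND q) IMPLIES u) = False IMPLIES True = True
q AND r = True AND False = False
((t AND q) IMPLIES ((u AND q) IMPLIES u)) IMPLIES (q AND r) = True IMPLIES False = False
NOT (((t AND q) IMPLIES ((u AND q) IMPLIES u)) IMPLIES (q AND r)) = NOT False = True
p IFF s = False IFF True = False
(p IFF s) IMPLIES p = False IMPLIES False = True
((p IFF s) IMPLIES p) IFF q = True IFF True = True
(((p IFF s) IMPLIES p) IFF q) XOR r = True XOR False = True
NOT (((t AND q) IMPLIES ((u AND q) IMPLIES u)) IMPLIES (q AND r)) IMPLIES ((((p IFF s) IMPLIES p) IFF q) XOR r) = True IMPLIES True = True
p XOR t = False XOR False = False
(NOT (((t AND q) IMPLIES ((u AND q) IMPLIES u)) IMPLIES (q AND r)) IMPLIES ((((p IFF s) IMPLIES p) IFF q) XOR r)) IMPLIES (p XOR t) = True IMPLIES False = False
((NOT (((t AND q) IMPLIES ((u AND q) IMPLIES u)) IMPLIES (q AND r)) IMPLIES ((((p IFF s) IMPLIES p) IFF q) XOR r)) IMPLIES (p XOR t)) IFF p = False IFF False = True
(r XOR p) IMPLIES (((NOT (((t AND q) IMPLIES ((u AND q) IMPLIES u)) IMPLIES (q AND r)) IMPLIES ((((p IFF s) IMPLIES p) IFF q) XOR r)) IMPLIES (p XOR t)) IFF p) = False IMPLIES True = True

True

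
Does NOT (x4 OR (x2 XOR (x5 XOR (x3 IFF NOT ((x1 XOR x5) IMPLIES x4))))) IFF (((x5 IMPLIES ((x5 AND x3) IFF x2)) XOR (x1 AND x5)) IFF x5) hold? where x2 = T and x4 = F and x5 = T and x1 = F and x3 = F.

F

x1 XOR x5 = F XOR T = T
(x1 XOR x5) IMPLIES x4 = T IMPLIES F = F
NOT ((x1 XOR x5) IMPLIES x4) = NOT F = T
x3 IFF NOT ((x1 XOR x5) IMPLIES x4) = F IFF T = F
x5 XOR (x3 IFF NOT ((x1 XOR x5) IMPLIES x4)) = T XOR F = T
x2 XOR (x5 XOR (x3 IFF NOT ((x1 XOR x5) IMPLIES x4))) = T XOR T = F
x4 OR (x2 XOR (x5 XOR (x3 IFF NOT ((x1 XOR x5) IMPLIES x4)))) = F OR F = F
NOT (x4 OR (x2 XOR (x5 XOR (x3 IFF NOT ((x1 XOR x5) IMPLIES x4))))) = NOT F = T
x5 AND x3 = T AND F = F
(x5 AND x3) IFF x2 = F IFF T = F
x5 IMPLIES ((x5 AND x3) IFF x2) = T IMPLIES F = F
x1 AND x5 = F AND T = F
(x5 IMPLIES ((x5 AND x3) IFF x2)) XOR (x1 AND x5) = F XOR F = F
((x5 IMPLIES ((x5 AND x3) IFF x2)) XOR (x1 AND x5)) IFF x5 = F IFF T = F
NOT (x4 OR (x2 XOR (x5 XOR (x3 IFF NOT ((x1 XOR x5) IMPLIES x4))))) IFF (((x5 IMPLIES ((x5 AND x3) IFF x2)) XOR (x1 AND x5)) IFF x5) = T IFF F = F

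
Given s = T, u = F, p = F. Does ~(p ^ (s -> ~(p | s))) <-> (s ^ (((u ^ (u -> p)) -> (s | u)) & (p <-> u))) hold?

Substituting s=T, u=F, p=F:
p | s = F | T = T
~(p | s) = ~T = F
s -> ~(p | s) = T -> F = F
p ^ (s -> ~(p | s)) = F ^ F = F
~(p ^ (s -> ~(p | s))) = ~F = T
u -> p = F -> F = T
u ^ (u -> p) = F ^ T = T
s | u = T | F = T
(u ^ (u -> p)) -> (s | u) = T -> T = T
p <-> u = F <-> F = T
((u ^ (u -> p)) -> (s | u)) & (p <-> u) = T & T = T
s ^ (((u ^ (u -> p)) -> (s | u)) & (p <-> u)) = T ^ T = F
~(p ^ (s -> ~(p | s))) <-> (s ^ (((u ^ (u -> p)) -> (s | u)) & (p <-> u))) = T <-> F = F

F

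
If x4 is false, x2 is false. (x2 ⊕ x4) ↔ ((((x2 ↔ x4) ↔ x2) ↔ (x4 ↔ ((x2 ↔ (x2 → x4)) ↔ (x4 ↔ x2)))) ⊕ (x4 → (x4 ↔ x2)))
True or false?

Substituting x4=False, x2=False:
x2 ⊕ x4 = False ⊕ False = False
x2 ↔ x4 = False ↔ False = True
(x2 ↔ x4) ↔ x2 = True ↔ False = False
x2 → x4 = False → False = True
x2 ↔ (x2 → x4) = False ↔ True = False
x4 ↔ x2 = False ↔ False = True
(x2 ↔ (x2 → x4)) ↔ (x4 ↔ x2) = False ↔ True = False
x4 ↔ ((x2 ↔ (x2 → x4)) ↔ (x4 ↔ x2)) = False ↔ False = True
((x2 ↔ x4) ↔ x2) ↔ (x4 ↔ ((x2 ↔ (x2 → x4)) ↔ (x4 ↔ x2))) = False ↔ True = False
x4 ↔ x2 = False ↔ False = True
x4 → (x4 ↔ x2) = False → True = True
(((x2 ↔ x4) ↔ x2) ↔ (x4 ↔ ((x2 ↔ (x2 → x4)) ↔ (x4 ↔ x2)))) ⊕ (x4 → (x4 ↔ x2)) = False ⊕ True = True
(x2 ⊕ x4) ↔ ((((x2 ↔ x4) ↔ x2) ↔ (x4 ↔ ((x2 ↔ (x2 → x4)) ↔ (x4 ↔ x2)))) ⊕ (x4 → (x4 ↔ x2))) = False ↔ True = False

False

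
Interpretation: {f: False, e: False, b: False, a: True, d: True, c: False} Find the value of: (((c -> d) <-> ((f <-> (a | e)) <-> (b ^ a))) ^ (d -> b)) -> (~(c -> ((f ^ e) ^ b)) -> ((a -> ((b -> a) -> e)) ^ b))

c -> d = False -> True = True
a | e = True | False = True
f <-> (a | e) = False <-> True = False
b ^ a = False ^ True = True
(f <-> (a | e)) <-> (b ^ a) = False <-> True = False
(c -> d) <-> ((f <-> (a | e)) <-> (b ^ a)) = True <-> False = False
d -> b = True -> False = False
((c -> d) <-> ((f <-> (a | e)) <-> (b ^ a))) ^ (d -> b) = False ^ False = False
f ^ e = False ^ False = False
(f ^ e) ^ b = False ^ False = False
c -> ((f ^ e) ^ b) = False -> False = True
~(c -> ((f ^ e) ^ b)) = ~True = False
b -> a = False -> True = True
(b -> a) -> e = True -> False = False
a -> ((b -> a) -> e) = True -> False = False
(a -> ((b -> a) -> e)) ^ b = False ^ False = False
~(c -> ((f ^ e) ^ b)) -> ((a -> ((b -> a) -> e)) ^ b) = False -> False = True
(((c -> d) <-> ((f <-> (a | e)) <-> (b ^ a))) ^ (d -> b)) -> (~(c -> ((f ^ e) ^ b)) -> ((a -> ((b -> a) -> e)) ^ b)) = False -> True = True

True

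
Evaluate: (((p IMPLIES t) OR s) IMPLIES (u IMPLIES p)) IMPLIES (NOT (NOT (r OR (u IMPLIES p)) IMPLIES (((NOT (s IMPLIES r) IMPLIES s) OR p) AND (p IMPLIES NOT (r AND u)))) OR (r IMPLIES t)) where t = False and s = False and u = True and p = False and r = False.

True

Substituting t=False, s=False, u=True, p=False, r=False:
p IMPLIES t = False IMPLIES False = True
(p IMPLIES t) OR s = True OR False = True
u IMPLIES p = True IMPLIES False = False
((p IMPLIES t) OR s) IMPLIES (u IMPLIES p) = True IMPLIES False = False
u IMPLIES p = True IMPLIES False = False
r OR (u IMPLIES p) = False OR False = False
NOT (r OR (u IMPLIES p)) = NOT False = True
s IMPLIES r = False IMPLIES False = True
NOT (s IMPLIES r) = NOT True = False
NOT (s IMPLIES r) IMPLIES s = False IMPLIES False = True
(NOT (s IMPLIES r) IMPLIES s) OR p = True OR False = True
r AND u = False AND True = False
NOT (r AND u) = NOT False = True
p IMPLIES NOT (r AND u) = False IMPLIES True = True
((NOT (s IMPLIES r) IMPLIES s) OR p) AND (p IMPLIES NOT (r AND u)) = True AND True = True
NOT (r OR (u IMPLIES p)) IMPLIES (((NOT (s IMPLIES r) IMPLIES s) OR p) AND (p IMPLIES NOT (r AND u))) = True IMPLIES True = True
NOT (NOT (r OR (u IMPLIES p)) IMPLIES (((NOT (s IMPLIES r) IMPLIES s) OR p) AND (p IMPLIES NOT (r AND u)))) = NOT True = False
r IMPLIES t = False IMPLIES False = True
NOT (NOT (r OR (u IMPLIES p)) IMPLIES (((NOT (s IMPLIES r) IMPLIES s) OR p) AND (p IMPLIES NOT (r AND u)))) OR (r IMPLIES t) = False OR True = True
(((p IMPLIES t) OR s) IMPLIES (u IMPLIES p)) IMPLIES (NOT (NOT (r OR (u IMPLIES p)) IMPLIES (((NOT (s IMPLIES r) IMPLIES s) OR p) AND (p IMPLIES NOT (r AND u)))) OR (r IMPLIES t)) = False IMPLIES True = True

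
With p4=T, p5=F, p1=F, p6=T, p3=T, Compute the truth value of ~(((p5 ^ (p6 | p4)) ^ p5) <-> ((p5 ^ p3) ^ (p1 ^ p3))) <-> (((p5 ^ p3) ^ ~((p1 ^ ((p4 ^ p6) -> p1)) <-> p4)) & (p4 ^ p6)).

F

p6 | p4 = T | T = T
p5 ^ (p6 | p4) = F ^ T = T
(p5 ^ (p6 | p4)) ^ p5 = T ^ F = T
p5 ^ p3 = F ^ T = T
p1 ^ p3 = F ^ T = T
(p5 ^ p3) ^ (p1 ^ p3) = T ^ T = F
((p5 ^ (p6 | p4)) ^ p5) <-> ((p5 ^ p3) ^ (p1 ^ p3)) = T <-> F = F
~(((p5 ^ (p6 | p4)) ^ p5) <-> ((p5 ^ p3) ^ (p1 ^ p3))) = ~F = T
p5 ^ p3 = F ^ T = T
p4 ^ p6 = T ^ T = F
(p4 ^ p6) -> p1 = F -> F = T
p1 ^ ((p4 ^ p6) -> p1) = F ^ T = T
(p1 ^ ((p4 ^ p6) -> p1)) <-> p4 = T <-> T = T
~((p1 ^ ((p4 ^ p6) -> p1)) <-> p4) = ~T = F
(p5 ^ p3) ^ ~((p1 ^ ((p4 ^ p6) -> p1)) <-> p4) = T ^ F = T
p4 ^ p6 = T ^ T = F
((p5 ^ p3) ^ ~((p1 ^ ((p4 ^ p6) -> p1)) <-> p4)) & (p4 ^ p6) = T & F = F
~(((p5 ^ (p6 | p4)) ^ p5) <-> ((p5 ^ p3) ^ (p1 ^ p3))) <-> (((p5 ^ p3) ^ ~((p1 ^ ((p4 ^ p6) -> p1)) <-> p4)) & (p4 ^ p6)) = T <-> F = F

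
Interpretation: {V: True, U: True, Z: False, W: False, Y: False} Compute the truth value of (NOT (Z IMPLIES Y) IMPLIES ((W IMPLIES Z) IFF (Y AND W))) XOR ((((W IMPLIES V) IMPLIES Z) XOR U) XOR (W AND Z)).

False

Substituting V=True, U=True, Z=False, W=False, Y=False:
Z IMPLIES Y = False IMPLIES False = True
NOT (Z IMPLIES Y) = NOT True = False
W IMPLIES Z = False IMPLIES False = True
Y AND W = False AND False = False
(W IMPLIES Z) IFF (Y AND W) = True IFF False = False
NOT (Z IMPLIES Y) IMPLIES ((W IMPLIES Z) IFF (Y AND W)) = False IMPLIES False = True
W IMPLIES V = False IMPLIES True = True
(W IMPLIES V) IMPLIES Z = True IMPLIES False = False
((W IMPLIES V) IMPLIES Z) XOR U = False XOR True = True
W AND Z = False AND False = False
(((W IMPLIES V) IMPLIES Z) XOR U) XOR (W AND Z) = True XOR False = True
(NOT (Z IMPLIES Y) IMPLIES ((W IMPLIES Z) IFF (Y AND W))) XOR ((((W IMPLIES V) IMPLIES Z) XOR U) XOR (W AND Z)) = True XOR True = False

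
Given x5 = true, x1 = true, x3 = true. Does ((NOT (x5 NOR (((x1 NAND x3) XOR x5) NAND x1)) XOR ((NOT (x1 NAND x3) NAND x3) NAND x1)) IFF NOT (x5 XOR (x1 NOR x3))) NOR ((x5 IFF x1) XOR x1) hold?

x1 NAND x3 = true NAND true = false
(x1 NAND x3) XOR x5 = false XOR true = true
((x1 NAND x3) XOR x5) NAND x1 = true NAND true = false
x5 NOR (((x1 NAND x3) XOR x5) NAND x1) = true NOR false = false
NOT (x5 NOR (((x1 NAND x3) XOR x5) NAND x1)) = NOT false = true
x1 NAND x3 = true NAND true = false
NOT (x1 NAND x3) = NOT false = true
NOT (x1 NAND x3) NAND x3 = true NAND true = false
(NOT (x1 NAND x3) NAND x3) NAND x1 = false NAND true = true
NOT (x5 NOR (((x1 NAND x3) XOR x5) NAND x1)) XOR ((NOT (x1 NAND x3) NAND x3) NAND x1) = true XOR true = false
x1 NOR x3 = true NOR true = false
x5 XOR (x1 NOR x3) = true XOR false = true
NOT (x5 XOR (x1 NOR x3)) = NOT true = false
(NOT (x5 NOR (((x1 NAND x3) XOR x5) NAND x1)) XOR ((NOT (x1 NAND x3) NAND x3) NAND x1)) IFF NOT (x5 XOR (x1 NOR x3)) = false IFF false = true
x5 IFF x1 = true IFF true = true
(x5 IFF x1) XOR x1 = true XOR true = false
((NOT (x5 NOR (((x1 NAND x3) XOR x5) NAND x1)) XOR ((NOT (x1 NAND x3) NAND x3) NAND x1)) IFF NOT (x5 XOR (x1 NOR x3))) NOR ((x5 IFF x1) XOR x1) = true NOR false = false

false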